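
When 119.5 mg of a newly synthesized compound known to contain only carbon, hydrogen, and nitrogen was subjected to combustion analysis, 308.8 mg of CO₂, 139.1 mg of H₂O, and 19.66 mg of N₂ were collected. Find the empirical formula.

mol C = 0.3088 g CO₂ ÷ 44.009 g/mol = 0.0070167 mol
mol H = 2 × 0.1391 g H₂O ÷ 18.015 g/mol = 0.015443 mol
mol N = 2 × 0.01966 g N₂ ÷ 28.014 g/mol = 0.0014036 mol
Divide by the smallest (0.0014036 mol): C 4.999, H 11.002, N 1.000

C5H11N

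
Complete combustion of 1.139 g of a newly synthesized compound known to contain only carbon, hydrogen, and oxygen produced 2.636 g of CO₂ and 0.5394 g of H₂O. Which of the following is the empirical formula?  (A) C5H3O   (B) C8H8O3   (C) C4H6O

(B) C8H8O3

mol C = 2.636 g CO₂ ÷ 44.009 g/mol = 0.059897 mol
mol H = 2 × 0.5394 g H₂O ÷ 18.015 g/mol = 0.059883 mol
mass O = 1.139 − (0.71942 + 0.060362) = 0.35922 g → mol O = 0.35922 ÷ 15.999 = 0.022452 mol
Divide by the smallest (0.022452 mol): C 2.668, H 2.667, O 1.000
Multiplying each by 3 gives whole numbers: C 8.00, H 8.00, O 3.00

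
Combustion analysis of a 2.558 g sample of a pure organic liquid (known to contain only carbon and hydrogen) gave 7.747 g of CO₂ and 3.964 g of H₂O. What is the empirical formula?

C2H5

mol C = 7.747 g CO₂ ÷ 44.009 g/mol = 0.17603 mol
mol H = 2 × 3.964 g H₂O ÷ 18.015 g/mol = 0.44008 mol
Divide by the smallest (0.17603 mol): C 1.000, H 2.500
Multiplying each by 2 gives whole numbers: C 2.00, H 5.00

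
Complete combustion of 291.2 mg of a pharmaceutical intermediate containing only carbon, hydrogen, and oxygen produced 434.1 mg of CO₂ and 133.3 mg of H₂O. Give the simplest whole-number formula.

C2H3O2

mol C = 0.4341 g CO₂ ÷ 44.009 g/mol = 0.0098639 mol
mol H = 2 × 0.1333 g H₂O ÷ 18.015 g/mol = 0.014799 mol
mass O = 0.2912 − (0.11848 + 0.014917) = 0.15781 g → mol O = 0.15781 ÷ 15.999 = 0.0098636 mol
Divide by the smallest (0.0098636 mol): C 1.000, H 1.500, O 1.000
Multiplying each by 2 gives whole numbers: C 2.00, H 3.00, O 2.00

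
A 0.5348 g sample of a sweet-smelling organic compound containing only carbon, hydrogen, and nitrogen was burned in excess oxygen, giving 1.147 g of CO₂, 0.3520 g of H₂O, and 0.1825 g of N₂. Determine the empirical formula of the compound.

C2H3N

mol C = 1.147 g CO₂ ÷ 44.009 g/mol = 0.026063 mol
mol H = 2 × 0.3520 g H₂O ÷ 18.015 g/mol = 0.039079 mol
mol N = 2 × 0.1825 g N₂ ÷ 28.014 g/mol = 0.013029 mol
Divide by the smallest (0.013029 mol): C 2.000, H 2.999, N 1.000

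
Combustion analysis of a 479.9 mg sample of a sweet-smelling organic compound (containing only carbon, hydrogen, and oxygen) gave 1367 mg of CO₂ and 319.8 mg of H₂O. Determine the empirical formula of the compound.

mol C = 1.367 g CO₂ ÷ 44.009 g/mol = 0.031062 mol
mol H = 2 × 0.3198 g H₂O ÷ 18.015 g/mol = 0.035504 mol
mass O = 0.4799 − (0.37308 + 0.035788) = 0.071029 g → mol O = 0.071029 ÷ 15.999 = 0.0044396 mol
Divide by the smallest (0.0044396 mol): C 6.997, H 7.997, O 1.000

C7H8O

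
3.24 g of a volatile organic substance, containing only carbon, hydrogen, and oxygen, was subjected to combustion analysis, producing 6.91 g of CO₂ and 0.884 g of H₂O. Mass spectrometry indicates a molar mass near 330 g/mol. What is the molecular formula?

mol C = 6.91 g CO₂ ÷ 44.009 g/mol = 0.1570 mol
mol H = 2 × 0.884 g H₂O ÷ 18.015 g/mol = 0.09814 mol
mass O = 3.24 − (1.886 + 0.09893) = 1.255 g → mol O = 1.255 ÷ 15.999 = 0.07845 mol
Divide by the smallest (0.07845 mol): C 2.001, H 1.251, O 1.000
Multiplying each by 4 gives whole numbers: C 8.01, H 5.00, O 4.00
Empirical formula: C8H5O4
Empirical-formula mass = 165.12 g/mol; 330 ÷ 165.12 ≈ 2, so the molecular formula is C16H10O8.

C16H10O8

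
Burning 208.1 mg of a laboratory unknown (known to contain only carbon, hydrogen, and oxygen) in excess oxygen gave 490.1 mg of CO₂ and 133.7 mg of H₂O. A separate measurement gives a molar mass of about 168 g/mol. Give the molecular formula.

C9H12O3

mol C = 0.4901 g CO₂ ÷ 44.009 g/mol = 0.011136 mol
mol H = 2 × 0.1337 g H₂O ÷ 18.015 g/mol = 0.014843 mol
mass O = 0.2081 − (0.13376 + 0.014962) = 0.059379 g → mol O = 0.059379 ÷ 15.999 = 0.0037114 mol
Divide by the smallest (0.0037114 mol): C 3.001, H 3.999, O 1.000
Empirical formula: C3H4O
Empirical-formula mass = 56.06 g/mol; 168 ÷ 56.06 ≈ 3, so the molecular formula is C9H12O3.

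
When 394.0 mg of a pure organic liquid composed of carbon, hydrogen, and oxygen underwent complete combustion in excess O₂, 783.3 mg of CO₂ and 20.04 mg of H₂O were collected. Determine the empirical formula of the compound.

C8HO5

mol C = 0.7833 g CO₂ ÷ 44.009 g/mol = 0.017799 mol
mol H = 2 × 0.02004 g H₂O ÷ 18.015 g/mol = 0.0022248 mol
mass O = 0.3940 − (0.21378 + 0.0022426) = 0.17798 g → mol O = 0.17798 ÷ 15.999 = 0.011124 mol
Divide by the smallest (0.0022248 mol): C 8.000, H 1.000, O 5.000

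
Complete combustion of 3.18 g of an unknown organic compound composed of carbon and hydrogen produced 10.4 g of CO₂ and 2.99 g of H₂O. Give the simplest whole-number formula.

mol C = 10.4 g CO₂ ÷ 44.009 g/mol = 0.2363 mol
mol H = 2 × 2.99 g H₂O ÷ 18.015 g/mol = 0.3319 mol
Divide by the smallest (0.2363 mol): C 1.000, H 1.405
Multiplying each by 5 gives whole numbers: C 5.00, H 7.02

C5H7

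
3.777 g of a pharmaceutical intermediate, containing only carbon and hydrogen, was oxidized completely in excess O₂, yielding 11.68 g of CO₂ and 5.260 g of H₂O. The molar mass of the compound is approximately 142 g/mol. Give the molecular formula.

mol C = 11.68 g CO₂ ÷ 44.009 g/mol = 0.26540 mol
mol H = 2 × 5.260 g H₂O ÷ 18.015 g/mol = 0.58396 mol
Divide by the smallest (0.26540 mol): C 1.000, H 2.200
Multiplying each by 5 gives whole numbers: C 5.00, H 11.00
Empirical formula: C5H11
Empirical-formula mass = 71.14 g/mol; 142 ÷ 71.14 ≈ 2, so the molecular formula is C10H22.

C10H22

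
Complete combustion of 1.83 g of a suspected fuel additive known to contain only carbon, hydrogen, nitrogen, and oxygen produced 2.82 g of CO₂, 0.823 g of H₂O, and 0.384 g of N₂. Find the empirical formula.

C7H10N3O4

mol C = 2.82 g CO₂ ÷ 44.009 g/mol = 0.06408 mol
mol H = 2 × 0.823 g H₂O ÷ 18.015 g/mol = 0.09137 mol
mol N = 2 × 0.384 g N₂ ÷ 28.014 g/mol = 0.02741 mol
mass O = 1.83 − (0.7696 + 0.09210 + 0.3840) = 0.5843 g → mol O = 0.5843 ÷ 15.999 = 0.03652 mol
Divide by the smallest (0.02741 mol): C 2.337, H 3.333, N 1.000, O 1.332
Multiplying each by 3 gives whole numbers: C 7.01, H 10.00, N 3.00, O 4.00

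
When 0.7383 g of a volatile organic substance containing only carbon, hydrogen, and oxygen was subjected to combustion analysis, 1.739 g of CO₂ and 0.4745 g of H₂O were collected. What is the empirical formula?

C3H4O

mol C = 1.739 g CO₂ ÷ 44.009 g/mol = 0.039515 mol
mol H = 2 × 0.4745 g H₂O ÷ 18.015 g/mol = 0.052678 mol
mass O = 0.7383 − (0.47461 + 0.053100) = 0.21059 g → mol O = 0.21059 ÷ 15.999 = 0.013163 mol
Divide by the smallest (0.013163 mol): C 3.002, H 4.002, O 1.000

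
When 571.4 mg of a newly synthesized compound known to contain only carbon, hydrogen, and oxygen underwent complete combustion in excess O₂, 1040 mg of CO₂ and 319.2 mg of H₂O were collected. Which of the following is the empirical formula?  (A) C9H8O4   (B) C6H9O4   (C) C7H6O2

(B) C6H9O4

mol C = 1.040 g CO₂ ÷ 44.009 g/mol = 0.023632 mol
mol H = 2 × 0.3192 g H₂O ÷ 18.015 g/mol = 0.035437 mol
mass O = 0.5714 − (0.28384 + 0.035721) = 0.25184 g → mol O = 0.25184 ÷ 15.999 = 0.015741 mol
Divide by the smallest (0.015741 mol): C 1.501, H 2.251, O 1.000
Multiplying each by 4 gives whole numbers: C 6.01, H 9.01, O 4.00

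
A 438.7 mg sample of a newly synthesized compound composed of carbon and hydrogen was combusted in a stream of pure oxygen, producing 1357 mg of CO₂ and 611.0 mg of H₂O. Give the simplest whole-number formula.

C5H11

mol C = 1.357 g CO₂ ÷ 44.009 g/mol = 0.030835 mol
mol H = 2 × 0.6110 g H₂O ÷ 18.015 g/mol = 0.067832 mol
Divide by the smallest (0.030835 mol): C 1.000, H 2.200
Multiplying each by 5 gives whole numbers: C 5.00, H 11.00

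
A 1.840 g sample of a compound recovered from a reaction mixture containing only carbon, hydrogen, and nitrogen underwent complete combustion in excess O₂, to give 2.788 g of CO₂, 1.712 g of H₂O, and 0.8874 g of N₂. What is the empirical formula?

CH3N

mol C = 2.788 g CO₂ ÷ 44.009 g/mol = 0.063351 mol
mol H = 2 × 1.712 g H₂O ÷ 18.015 g/mol = 0.19006 mol
mol N = 2 × 0.8874 g N₂ ÷ 28.014 g/mol = 0.063354 mol
Divide by the smallest (0.063351 mol): C 1.000, H 3.000, N 1.000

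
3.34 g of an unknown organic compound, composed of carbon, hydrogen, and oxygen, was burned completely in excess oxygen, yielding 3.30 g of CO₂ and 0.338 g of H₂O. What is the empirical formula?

C2HO4

mol C = 3.30 g CO₂ ÷ 44.009 g/mol = 0.07498 mol
mol H = 2 × 0.338 g H₂O ÷ 18.015 g/mol = 0.03752 mol
mass O = 3.34 − (0.9006 + 0.03782) = 2.402 g → mol O = 2.402 ÷ 15.999 = 0.1501 mol
Divide by the smallest (0.03752 mol): C 1.998, H 1.000, O 4.000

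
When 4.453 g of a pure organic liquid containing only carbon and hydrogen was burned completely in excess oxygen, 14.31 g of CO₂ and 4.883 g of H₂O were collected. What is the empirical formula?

C3H5

mol C = 14.31 g CO₂ ÷ 44.009 g/mol = 0.32516 mol
mol H = 2 × 4.883 g H₂O ÷ 18.015 g/mol = 0.54210 mol
Divide by the smallest (0.32516 mol): C 1.000, H 1.667
Multiplying each by 3 gives whole numbers: C 3.00, H 5.00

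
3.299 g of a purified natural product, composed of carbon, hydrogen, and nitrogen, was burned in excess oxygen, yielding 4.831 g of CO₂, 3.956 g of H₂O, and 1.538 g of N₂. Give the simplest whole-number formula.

mol C = 4.831 g CO₂ ÷ 44.009 g/mol = 0.10977 mol
mol H = 2 × 3.956 g H₂O ÷ 18.015 g/mol = 0.43919 mol
mol N = 2 × 1.538 g N₂ ÷ 28.014 g/mol = 0.10980 mol
Divide by the smallest (0.10977 mol): C 1.000, H 4.001, N 1.000

CH4N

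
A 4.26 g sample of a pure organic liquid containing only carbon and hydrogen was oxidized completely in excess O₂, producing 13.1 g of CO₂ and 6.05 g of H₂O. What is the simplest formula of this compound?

mol C = 13.1 g CO₂ ÷ 44.009 g/mol = 0.2977 mol
mol H = 2 × 6.05 g H₂O ÷ 18.015 g/mol = 0.6717 mol
Divide by the smallest (0.2977 mol): C 1.000, H 2.256
Multiplying each by 4 gives whole numbers: C 4.00, H 9.03

C4H9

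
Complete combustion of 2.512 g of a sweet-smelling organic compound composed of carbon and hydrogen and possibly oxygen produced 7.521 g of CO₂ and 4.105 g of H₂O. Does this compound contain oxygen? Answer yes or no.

no

mol C = 7.521 g CO₂ ÷ 44.009 g/mol = 0.17090 mol
mol H = 2 × 4.105 g H₂O ÷ 18.015 g/mol = 0.45573 mol
C and H together account for 2.5120 g — essentially the entire 2.512 g sample — so the compound contains no oxygen.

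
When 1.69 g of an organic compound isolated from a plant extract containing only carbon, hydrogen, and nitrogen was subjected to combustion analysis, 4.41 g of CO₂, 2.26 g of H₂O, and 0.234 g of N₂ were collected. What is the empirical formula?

mol C = 4.41 g CO₂ ÷ 44.009 g/mol = 0.1002 mol
mol H = 2 × 2.26 g H₂O ÷ 18.015 g/mol = 0.2509 mol
mol N = 2 × 0.234 g N₂ ÷ 28.014 g/mol = 0.01671 mol
Divide by the smallest (0.01671 mol): C 5.998, H 15.019, N 1.000

C6H15N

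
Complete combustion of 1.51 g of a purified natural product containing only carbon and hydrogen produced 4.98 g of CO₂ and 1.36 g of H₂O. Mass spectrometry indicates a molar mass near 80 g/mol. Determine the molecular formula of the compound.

mol C = 4.98 g CO₂ ÷ 44.009 g/mol = 0.1132 mol
mol H = 2 × 1.36 g H₂O ÷ 18.015 g/mol = 0.1510 mol
Divide by the smallest (0.1132 mol): C 1.000, H 1.334
Multiplying each by 3 gives whole numbers: C 3.00, H 4.00
Empirical formula: C3H4
Empirical-formula mass = 40.06 g/mol; 80 ÷ 40.06 ≈ 2, so the molecular formula is C6H8.

C6H8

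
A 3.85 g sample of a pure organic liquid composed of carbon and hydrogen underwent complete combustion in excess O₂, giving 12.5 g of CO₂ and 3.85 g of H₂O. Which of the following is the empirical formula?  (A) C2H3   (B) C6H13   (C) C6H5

mol C = 12.5 g CO₂ ÷ 44.009 g/mol = 0.2840 mol
mol H = 2 × 3.85 g H₂O ÷ 18.015 g/mol = 0.4274 mol
Divide by the smallest (0.2840 mol): C 1.000, H 1.505
Multiplying each by 2 gives whole numbers: C 2.00, H 3.01

(A) C2H3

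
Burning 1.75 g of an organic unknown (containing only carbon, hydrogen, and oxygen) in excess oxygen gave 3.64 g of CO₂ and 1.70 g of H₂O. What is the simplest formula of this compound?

mol C = 3.64 g CO₂ ÷ 44.009 g/mol = 0.08271 mol
mol H = 2 × 1.70 g H₂O ÷ 18.015 g/mol = 0.1887 mol
mass O = 1.75 − (0.9934 + 0.1902) = 0.5663 g → mol O = 0.5663 ÷ 15.999 = 0.03540 mol
Divide by the smallest (0.03540 mol): C 2.337, H 5.332, O 1.000
Multiplying each by 3 gives whole numbers: C 7.01, H 16.00, O 3.00

C7H16O3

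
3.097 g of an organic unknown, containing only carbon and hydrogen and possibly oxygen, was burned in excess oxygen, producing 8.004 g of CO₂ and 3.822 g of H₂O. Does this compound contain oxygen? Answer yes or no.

mol C = 8.004 g CO₂ ÷ 44.009 g/mol = 0.18187 mol
mol H = 2 × 3.822 g H₂O ÷ 18.015 g/mol = 0.42431 mol
C and H account for only 2.6122 g of the 3.097 g sample; the remaining 0.48483 g must be oxygen.

yes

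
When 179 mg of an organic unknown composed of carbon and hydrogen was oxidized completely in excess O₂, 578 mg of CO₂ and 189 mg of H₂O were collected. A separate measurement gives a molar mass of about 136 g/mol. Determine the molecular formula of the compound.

C10H16

mol C = 0.578 g CO₂ ÷ 44.009 g/mol = 0.01313 mol
mol H = 2 × 0.189 g H₂O ÷ 18.015 g/mol = 0.02098 mol
Divide by the smallest (0.01313 mol): C 1.000, H 1.598
Multiplying each by 5 gives whole numbers: C 5.00, H 7.99
Empirical formula: C5H8
Empirical-formula mass = 68.12 g/mol; 136 ÷ 68.12 ≈ 2, so the molecular formula is C10H16.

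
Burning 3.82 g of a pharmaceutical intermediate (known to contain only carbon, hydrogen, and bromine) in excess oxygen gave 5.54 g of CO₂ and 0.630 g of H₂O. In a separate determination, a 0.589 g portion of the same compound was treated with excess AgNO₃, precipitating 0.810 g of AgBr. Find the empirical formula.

C9H5Br2

mol C = 5.54 g CO₂ ÷ 44.009 g/mol = 0.1259 mol
mol H = 2 × 0.630 g H₂O ÷ 18.015 g/mol = 0.06994 mol
From the AgBr data: mol Br per gram of compound = (0.810 ÷ 187.772) ÷ 0.589 = 0.007324 mol/g, so in the 3.82 g combustion sample mol Br = 0.02798 mol
Divide by the smallest (0.02798 mol): C 4.500, H 2.500, Br 1.000
Multiplying each by 2 gives whole numbers: C 9.00, H 5.00, Br 2.00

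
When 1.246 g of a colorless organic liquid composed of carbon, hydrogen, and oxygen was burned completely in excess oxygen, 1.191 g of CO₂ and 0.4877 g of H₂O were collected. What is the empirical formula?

CH2O2

mol C = 1.191 g CO₂ ÷ 44.009 g/mol = 0.027063 mol
mol H = 2 × 0.4877 g H₂O ÷ 18.015 g/mol = 0.054144 mol
mass O = 1.246 − (0.32505 + 0.054577) = 0.86637 g → mol O = 0.86637 ÷ 15.999 = 0.054152 mol
Divide by the smallest (0.027063 mol): C 1.000, H 2.001, O 2.001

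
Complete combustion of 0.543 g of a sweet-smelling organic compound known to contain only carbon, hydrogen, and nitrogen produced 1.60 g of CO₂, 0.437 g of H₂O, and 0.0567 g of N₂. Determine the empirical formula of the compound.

mol C = 1.60 g CO₂ ÷ 44.009 g/mol = 0.03636 mol
mol H = 2 × 0.437 g H₂O ÷ 18.015 g/mol = 0.04852 mol
mol N = 2 × 0.0567 g N₂ ÷ 28.014 g/mol = 0.004048 mol
Divide by the smallest (0.004048 mol): C 8.981, H 11.985, N 1.000

C9H12N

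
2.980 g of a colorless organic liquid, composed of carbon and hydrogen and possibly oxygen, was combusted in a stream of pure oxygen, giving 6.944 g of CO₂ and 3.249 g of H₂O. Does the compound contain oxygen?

yes

mol C = 6.944 g CO₂ ÷ 44.009 g/mol = 0.15779 mol
mol H = 2 × 3.249 g H₂O ÷ 18.015 g/mol = 0.36070 mol
C and H account for only 2.2588 g of the 2.980 g sample; the remaining 0.72125 g must be oxygen.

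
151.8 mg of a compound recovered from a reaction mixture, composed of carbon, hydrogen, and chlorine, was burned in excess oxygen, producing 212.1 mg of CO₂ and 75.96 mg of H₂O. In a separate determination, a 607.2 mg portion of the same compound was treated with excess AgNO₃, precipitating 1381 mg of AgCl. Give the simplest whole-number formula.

C4H7Cl2

mol C = 0.2121 g CO₂ ÷ 44.009 g/mol = 0.0048195 mol
mol H = 2 × 0.07596 g H₂O ÷ 18.015 g/mol = 0.0084330 mol
From the AgCl data: mol Cl per gram of compound = (1.381 ÷ 143.318) ÷ 0.6072 = 0.015869 mol/g, so in the 0.1518 g combustion sample mol Cl = 0.0024090 mol
Divide by the smallest (0.0024090 mol): C 2.001, H 3.501, Cl 1.000
Multiplying each by 2 gives whole numbers: C 4.00, H 7.00, Cl 2.00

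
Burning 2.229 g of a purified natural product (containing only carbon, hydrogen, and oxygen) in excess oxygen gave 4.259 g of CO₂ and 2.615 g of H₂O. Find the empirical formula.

C2H6O

mol C = 4.259 g CO₂ ÷ 44.009 g/mol = 0.096776 mol
mol H = 2 × 2.615 g H₂O ÷ 18.015 g/mol = 0.29031 mol
mass O = 2.229 − (1.1624 + 0.29264) = 0.77399 g → mol O = 0.77399 ÷ 15.999 = 0.048377 mol
Divide by the smallest (0.048377 mol): C 2.000, H 6.001, O 1.000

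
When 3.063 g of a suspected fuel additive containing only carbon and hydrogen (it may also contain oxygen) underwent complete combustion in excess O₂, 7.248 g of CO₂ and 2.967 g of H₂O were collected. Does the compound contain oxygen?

mol C = 7.248 g CO₂ ÷ 44.009 g/mol = 0.16469 mol
mol H = 2 × 2.967 g H₂O ÷ 18.015 g/mol = 0.32939 mol
C and H account for only 2.3102 g of the 3.063 g sample; the remaining 0.75284 g must be oxygen.

yes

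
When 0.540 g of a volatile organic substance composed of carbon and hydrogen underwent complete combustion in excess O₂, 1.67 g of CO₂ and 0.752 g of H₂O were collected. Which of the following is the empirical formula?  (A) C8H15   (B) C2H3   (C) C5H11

(C) C5H11

mol C = 1.67 g CO₂ ÷ 44.009 g/mol = 0.03795 mol
mol H = 2 × 0.752 g H₂O ÷ 18.015 g/mol = 0.08349 mol
Divide by the smallest (0.03795 mol): C 1.000, H 2.200
Multiplying each by 5 gives whole numbers: C 5.00, H 11.00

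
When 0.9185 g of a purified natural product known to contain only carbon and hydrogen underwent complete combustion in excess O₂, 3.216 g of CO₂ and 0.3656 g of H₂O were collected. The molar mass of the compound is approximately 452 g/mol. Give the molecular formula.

C36H20

mol C = 3.216 g CO₂ ÷ 44.009 g/mol = 0.073076 mol
mol H = 2 × 0.3656 g H₂O ÷ 18.015 g/mol = 0.040588 mol
Divide by the smallest (0.040588 mol): C 1.800, H 1.000
Multiplying each by 5 gives whole numbers: C 9.00, H 5.00
Empirical formula: C9H5
Empirical-formula mass = 113.14 g/mol; 452 ÷ 113.14 ≈ 4, so the molecular formula is C36H20.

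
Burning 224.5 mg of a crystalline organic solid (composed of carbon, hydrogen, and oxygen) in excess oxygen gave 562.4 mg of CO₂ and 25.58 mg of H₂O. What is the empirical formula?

mol C = 0.5624 g CO₂ ÷ 44.009 g/mol = 0.012779 mol
mol H = 2 × 0.02558 g H₂O ÷ 18.015 g/mol = 0.0028399 mol
mass O = 0.2245 − (0.15349 + 0.0028626) = 0.068146 g → mol O = 0.068146 ÷ 15.999 = 0.0042594 mol
Divide by the smallest (0.0028399 mol): C 4.500, H 1.000, O 1.500
Multiplying each by 2 gives whole numbers: C 9.00, H 2.00, O 3.00

C9H2O3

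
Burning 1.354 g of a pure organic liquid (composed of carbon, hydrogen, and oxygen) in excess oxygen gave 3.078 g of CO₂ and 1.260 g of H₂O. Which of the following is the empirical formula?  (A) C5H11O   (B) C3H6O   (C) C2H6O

(B) C3H6O

mol C = 3.078 g CO₂ ÷ 44.009 g/mol = 0.069940 mol
mol H = 2 × 1.260 g H₂O ÷ 18.015 g/mol = 0.13988 mol
mass O = 1.354 − (0.84005 + 0.14100) = 0.37295 g → mol O = 0.37295 ÷ 15.999 = 0.023311 mol
Divide by the smallest (0.023311 mol): C 3.000, H 6.001, O 1.000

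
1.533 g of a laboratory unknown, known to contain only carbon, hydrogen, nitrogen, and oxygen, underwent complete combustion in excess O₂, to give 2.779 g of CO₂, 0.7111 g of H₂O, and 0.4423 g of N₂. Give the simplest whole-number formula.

C4H5N2O

mol C = 2.779 g CO₂ ÷ 44.009 g/mol = 0.063146 mol
mol H = 2 × 0.7111 g H₂O ÷ 18.015 g/mol = 0.078945 mol
mol N = 2 × 0.4423 g N₂ ÷ 28.014 g/mol = 0.031577 mol
mass O = 1.533 − (0.75845 + 0.079577 + 0.44230) = 0.25267 g → mol O = 0.25267 ÷ 15.999 = 0.015793 mol
Divide by the smallest (0.015793 mol): C 3.998, H 4.999, N 1.999, O 1.000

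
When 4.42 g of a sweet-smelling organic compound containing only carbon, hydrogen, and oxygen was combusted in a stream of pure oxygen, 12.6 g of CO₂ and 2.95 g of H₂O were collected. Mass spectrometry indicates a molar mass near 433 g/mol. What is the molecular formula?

C28H32O4

mol C = 12.6 g CO₂ ÷ 44.009 g/mol = 0.2863 mol
mol H = 2 × 2.95 g H₂O ÷ 18.015 g/mol = 0.3275 mol
mass O = 4.42 − (3.439 + 0.3301) = 0.6511 g → mol O = 0.6511 ÷ 15.999 = 0.04069 mol
Divide by the smallest (0.04069 mol): C 7.036, H 8.048, O 1.000
Empirical formula: C7H8O
Empirical-formula mass = 108.14 g/mol; 433 ÷ 108.14 ≈ 4, so the molecular formula is C28H32O4.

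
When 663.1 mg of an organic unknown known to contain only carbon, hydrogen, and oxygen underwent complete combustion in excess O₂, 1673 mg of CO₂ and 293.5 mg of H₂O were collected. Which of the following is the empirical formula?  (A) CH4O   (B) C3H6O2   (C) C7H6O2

(C) C7H6O2

mol C = 1.673 g CO₂ ÷ 44.009 g/mol = 0.038015 mol
mol H = 2 × 0.2935 g H₂O ÷ 18.015 g/mol = 0.032584 mol
mass O = 0.6631 − (0.45660 + 0.032845) = 0.17366 g → mol O = 0.17366 ÷ 15.999 = 0.010854 mol
Divide by the smallest (0.010854 mol): C 3.502, H 3.002, O 1.000
Multiplying each by 2 gives whole numbers: C 7.00, H 6.00, O 2.00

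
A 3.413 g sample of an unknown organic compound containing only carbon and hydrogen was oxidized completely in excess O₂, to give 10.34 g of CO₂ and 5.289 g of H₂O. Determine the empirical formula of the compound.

mol C = 10.34 g CO₂ ÷ 44.009 g/mol = 0.23495 mol
mol H = 2 × 5.289 g H₂O ÷ 18.015 g/mol = 0.58718 mol
Divide by the smallest (0.23495 mol): C 1.000, H 2.499
Multiplying each by 2 gives whole numbers: C 2.00, H 5.00

C2H5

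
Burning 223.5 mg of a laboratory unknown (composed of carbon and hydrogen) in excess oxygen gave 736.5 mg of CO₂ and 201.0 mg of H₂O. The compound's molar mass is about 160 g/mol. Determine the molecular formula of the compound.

C12H16

mol C = 0.7365 g CO₂ ÷ 44.009 g/mol = 0.016735 mol
mol H = 2 × 0.2010 g H₂O ÷ 18.015 g/mol = 0.022315 mol
Divide by the smallest (0.016735 mol): C 1.000, H 1.333
Multiplying each by 3 gives whole numbers: C 3.00, H 4.00
Empirical formula: C3H4
Empirical-formula mass = 40.06 g/mol; 160 ÷ 40.06 ≈ 4, so the molecular formula is C12H16.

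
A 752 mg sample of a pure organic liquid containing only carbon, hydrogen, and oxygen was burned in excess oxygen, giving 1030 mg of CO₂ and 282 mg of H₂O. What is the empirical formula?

mol C = 1.03 g CO₂ ÷ 44.009 g/mol = 0.02340 mol
mol H = 2 × 0.282 g H₂O ÷ 18.015 g/mol = 0.03131 mol
mass O = 0.752 − (0.2811 + 0.03156) = 0.4393 g → mol O = 0.4393 ÷ 15.999 = 0.02746 mol
Divide by the smallest (0.02340 mol): C 1.000, H 1.338, O 1.173
Multiplying each by 6 gives whole numbers: C 6.00, H 8.03, O 7.04

C6H8O7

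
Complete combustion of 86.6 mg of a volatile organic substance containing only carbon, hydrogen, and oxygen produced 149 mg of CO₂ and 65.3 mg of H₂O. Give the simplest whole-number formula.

C7H15O5

mol C = 0.149 g CO₂ ÷ 44.009 g/mol = 0.003386 mol
mol H = 2 × 0.0653 g H₂O ÷ 18.015 g/mol = 0.007250 mol
mass O = 0.0866 − (0.04067 + 0.007308) = 0.03863 g → mol O = 0.03863 ÷ 15.999 = 0.002414 mol
Divide by the smallest (0.002414 mol): C 1.402, H 3.003, O 1.000
Multiplying each by 5 gives whole numbers: C 7.01, H 15.01, O 5.00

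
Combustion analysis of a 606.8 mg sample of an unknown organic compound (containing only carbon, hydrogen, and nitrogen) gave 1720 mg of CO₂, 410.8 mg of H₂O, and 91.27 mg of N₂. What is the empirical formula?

C6H7N

mol C = 1.720 g CO₂ ÷ 44.009 g/mol = 0.039083 mol
mol H = 2 × 0.4108 g H₂O ÷ 18.015 g/mol = 0.045606 mol
mol N = 2 × 0.09127 g N₂ ÷ 28.014 g/mol = 0.0065160 mol
Divide by the smallest (0.0065160 mol): C 5.998, H 6.999, N 1.000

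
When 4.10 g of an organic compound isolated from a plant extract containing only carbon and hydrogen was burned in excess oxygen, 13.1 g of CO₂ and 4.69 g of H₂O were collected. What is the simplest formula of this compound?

C4H7

mol C = 13.1 g CO₂ ÷ 44.009 g/mol = 0.2977 mol
mol H = 2 × 4.69 g H₂O ÷ 18.015 g/mol = 0.5207 mol
Divide by the smallest (0.2977 mol): C 1.000, H 1.749
Multiplying each by 4 gives whole numbers: C 4.00, H 7.00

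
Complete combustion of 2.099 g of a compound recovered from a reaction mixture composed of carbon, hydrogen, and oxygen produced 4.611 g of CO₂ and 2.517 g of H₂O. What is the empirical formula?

C3H8O

mol C = 4.611 g CO₂ ÷ 44.009 g/mol = 0.10477 mol
mol H = 2 × 2.517 g H₂O ÷ 18.015 g/mol = 0.27943 mol
mass O = 2.099 − (1.2584 + 0.28167) = 0.55889 g → mol O = 0.55889 ÷ 15.999 = 0.034933 mol
Divide by the smallest (0.034933 mol): C 2.999, H 7.999, O 1.000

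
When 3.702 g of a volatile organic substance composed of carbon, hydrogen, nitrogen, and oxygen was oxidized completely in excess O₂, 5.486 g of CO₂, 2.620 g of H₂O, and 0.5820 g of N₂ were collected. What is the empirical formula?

C3H7NO2

mol C = 5.486 g CO₂ ÷ 44.009 g/mol = 0.12466 mol
mol H = 2 × 2.620 g H₂O ÷ 18.015 g/mol = 0.29087 mol
mol N = 2 × 0.5820 g N₂ ÷ 28.014 g/mol = 0.041551 mol
mass O = 3.702 − (1.4972 + 0.29320 + 0.58200) = 1.3296 g → mol O = 1.3296 ÷ 15.999 = 0.083103 mol
Divide by the smallest (0.041551 mol): C 3.000, H 7.000, N 1.000, O 2.000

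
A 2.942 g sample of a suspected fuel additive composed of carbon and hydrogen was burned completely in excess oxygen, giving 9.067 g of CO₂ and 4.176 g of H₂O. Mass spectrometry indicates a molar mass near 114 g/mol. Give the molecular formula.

C8H18

mol C = 9.067 g CO₂ ÷ 44.009 g/mol = 0.20603 mol
mol H = 2 × 4.176 g H₂O ÷ 18.015 g/mol = 0.46361 mol
Divide by the smallest (0.20603 mol): C 1.000, H 2.250
Multiplying each by 4 gives whole numbers: C 4.00, H 9.00
Empirical formula: C4H9
Empirical-formula mass = 57.12 g/mol; 114 ÷ 57.12 ≈ 2, so the molecular formula is C8H18.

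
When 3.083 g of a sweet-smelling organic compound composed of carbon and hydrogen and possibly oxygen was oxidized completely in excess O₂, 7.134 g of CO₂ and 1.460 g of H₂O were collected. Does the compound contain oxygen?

yes

mol C = 7.134 g CO₂ ÷ 44.009 g/mol = 0.16210 mol
mol H = 2 × 1.460 g H₂O ÷ 18.015 g/mol = 0.16209 mol
C and H account for only 2.1104 g of the 3.083 g sample; the remaining 0.97259 g must be oxygen.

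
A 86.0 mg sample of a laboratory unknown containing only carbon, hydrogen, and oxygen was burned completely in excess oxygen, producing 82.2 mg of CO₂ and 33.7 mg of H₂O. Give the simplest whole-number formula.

CH2O2

mol C = 0.0822 g CO₂ ÷ 44.009 g/mol = 0.001868 mol
mol H = 2 × 0.0337 g H₂O ÷ 18.015 g/mol = 0.003741 mol
mass O = 0.0860 − (0.02243 + 0.003771) = 0.05979 g → mol O = 0.05979 ÷ 15.999 = 0.003737 mol
Divide by the smallest (0.001868 mol): C 1.000, H 2.003, O 2.001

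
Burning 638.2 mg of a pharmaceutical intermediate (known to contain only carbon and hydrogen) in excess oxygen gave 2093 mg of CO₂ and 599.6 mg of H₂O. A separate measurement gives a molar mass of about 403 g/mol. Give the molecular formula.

C30H42

mol C = 2.093 g CO₂ ÷ 44.009 g/mol = 0.047558 mol
mol H = 2 × 0.5996 g H₂O ÷ 18.015 g/mol = 0.066567 mol
Divide by the smallest (0.047558 mol): C 1.000, H 1.400
Multiplying each by 5 gives whole numbers: C 5.00, H 7.00
Empirical formula: C5H7
Empirical-formula mass = 67.11 g/mol; 403 ÷ 67.11 ≈ 6, so the molecular formula is C30H42.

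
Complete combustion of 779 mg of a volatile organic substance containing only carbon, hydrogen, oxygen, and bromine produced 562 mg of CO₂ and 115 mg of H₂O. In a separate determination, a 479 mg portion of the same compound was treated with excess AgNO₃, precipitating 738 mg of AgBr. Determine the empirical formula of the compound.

mol C = 0.562 g CO₂ ÷ 44.009 g/mol = 0.01277 mol
mol H = 2 × 0.115 g H₂O ÷ 18.015 g/mol = 0.01277 mol
From the AgBr data: mol Br per gram of compound = (0.738 ÷ 187.772) ÷ 0.479 = 0.008205 mol/g, so in the 0.779 g combustion sample mol Br = 0.006392 mol
mass O = 0.779 − (0.1534 + 0.01287 + 0.5107) = 0.1020 g → mol O = 0.1020 ÷ 15.999 = 0.006376 mol
Divide by the smallest (0.006376 mol): C 2.003, H 2.002, Br 1.002, O 1.000

C2H2BrO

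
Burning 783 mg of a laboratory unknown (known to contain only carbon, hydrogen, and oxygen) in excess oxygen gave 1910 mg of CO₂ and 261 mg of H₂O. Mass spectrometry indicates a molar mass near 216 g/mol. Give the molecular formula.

mol C = 1.91 g CO₂ ÷ 44.009 g/mol = 0.04340 mol
mol H = 2 × 0.261 g H₂O ÷ 18.015 g/mol = 0.02898 mol
mass O = 0.783 − (0.5213 + 0.02921) = 0.2325 g → mol O = 0.2325 ÷ 15.999 = 0.01453 mol
Divide by the smallest (0.01453 mol): C 2.986, H 1.994, O 1.000
Empirical formula: C3H2O
Empirical-formula mass = 54.05 g/mol; 216 ÷ 54.05 ≈ 4, so the molecular formula is C12H8O4.

C12H8O4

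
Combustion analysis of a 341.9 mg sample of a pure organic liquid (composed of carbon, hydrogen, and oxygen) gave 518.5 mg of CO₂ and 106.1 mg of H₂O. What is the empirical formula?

mol C = 0.5185 g CO₂ ÷ 44.009 g/mol = 0.011782 mol
mol H = 2 × 0.1061 g H₂O ÷ 18.015 g/mol = 0.011779 mol
mass O = 0.3419 − (0.14151 + 0.011873) = 0.18852 g → mol O = 0.18852 ÷ 15.999 = 0.011783 mol
Divide by the smallest (0.011779 mol): C 1.000, H 1.000, O 1.000

CHO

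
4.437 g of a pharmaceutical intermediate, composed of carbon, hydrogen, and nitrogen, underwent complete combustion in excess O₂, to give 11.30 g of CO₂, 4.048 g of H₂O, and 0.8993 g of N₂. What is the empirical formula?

mol C = 11.30 g CO₂ ÷ 44.009 g/mol = 0.25677 mol
mol H = 2 × 4.048 g H₂O ÷ 18.015 g/mol = 0.44940 mol
mol N = 2 × 0.8993 g N₂ ÷ 28.014 g/mol = 0.064204 mol
Divide by the smallest (0.064204 mol): C 3.999, H 7.000, N 1.000

C4H7N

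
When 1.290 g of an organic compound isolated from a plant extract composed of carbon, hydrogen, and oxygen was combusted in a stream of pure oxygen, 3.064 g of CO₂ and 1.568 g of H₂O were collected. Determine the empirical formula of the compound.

C4H10O

mol C = 3.064 g CO₂ ÷ 44.009 g/mol = 0.069622 mol
mol H = 2 × 1.568 g H₂O ÷ 18.015 g/mol = 0.17408 mol
mass O = 1.290 − (0.83623 + 0.17547) = 0.27830 g → mol O = 0.27830 ÷ 15.999 = 0.017395 mol
Divide by the smallest (0.017395 mol): C 4.002, H 10.007, O 1.000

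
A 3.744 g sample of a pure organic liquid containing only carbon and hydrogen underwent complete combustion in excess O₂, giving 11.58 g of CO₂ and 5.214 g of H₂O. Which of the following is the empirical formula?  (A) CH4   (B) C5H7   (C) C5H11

mol C = 11.58 g CO₂ ÷ 44.009 g/mol = 0.26313 mol
mol H = 2 × 5.214 g H₂O ÷ 18.015 g/mol = 0.57885 mol
Divide by the smallest (0.26313 mol): C 1.000, H 2.200
Multiplying each by 5 gives whole numbers: C 5.00, H 11.00

(C) C5H11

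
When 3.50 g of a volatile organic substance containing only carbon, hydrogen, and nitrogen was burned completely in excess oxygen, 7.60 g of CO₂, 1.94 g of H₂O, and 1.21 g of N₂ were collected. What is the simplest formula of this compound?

C4H5N2

mol C = 7.60 g CO₂ ÷ 44.009 g/mol = 0.1727 mol
mol H = 2 × 1.94 g H₂O ÷ 18.015 g/mol = 0.2154 mol
mol N = 2 × 1.21 g N₂ ÷ 28.014 g/mol = 0.08639 mol
Divide by the smallest (0.08639 mol): C 1.999, H 2.493, N 1.000
Multiplying each by 2 gives whole numbers: C 4.00, H 4.99, N 2.00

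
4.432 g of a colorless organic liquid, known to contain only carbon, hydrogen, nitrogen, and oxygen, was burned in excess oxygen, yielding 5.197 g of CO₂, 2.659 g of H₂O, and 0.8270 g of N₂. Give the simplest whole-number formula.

mol C = 5.197 g CO₂ ÷ 44.009 g/mol = 0.11809 mol
mol H = 2 × 2.659 g H₂O ÷ 18.015 g/mol = 0.29520 mol
mol N = 2 × 0.8270 g N₂ ÷ 28.014 g/mol = 0.059042 mol
mass O = 4.432 − (1.4184 + 0.29756 + 0.82700) = 1.8891 g → mol O = 1.8891 ÷ 15.999 = 0.11807 mol
Divide by the smallest (0.059042 mol): C 2.000, H 5.000, N 1.000, O 2.000

C2H5NO2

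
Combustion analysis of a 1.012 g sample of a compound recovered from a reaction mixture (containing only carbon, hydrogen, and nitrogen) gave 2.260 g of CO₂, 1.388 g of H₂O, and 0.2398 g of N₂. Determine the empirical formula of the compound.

C3H9N

mol C = 2.260 g CO₂ ÷ 44.009 g/mol = 0.051353 mol
mol H = 2 × 1.388 g H₂O ÷ 18.015 g/mol = 0.15409 mol
mol N = 2 × 0.2398 g N₂ ÷ 28.014 g/mol = 0.017120 mol
Divide by the smallest (0.017120 mol): C 3.000, H 9.001, N 1.000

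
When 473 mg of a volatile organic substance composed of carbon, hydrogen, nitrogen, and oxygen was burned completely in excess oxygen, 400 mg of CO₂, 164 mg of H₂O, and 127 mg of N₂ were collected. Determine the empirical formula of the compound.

C2H4N2O3

mol C = 0.400 g CO₂ ÷ 44.009 g/mol = 0.009089 mol
mol H = 2 × 0.164 g H₂O ÷ 18.015 g/mol = 0.01821 mol
mol N = 2 × 0.127 g N₂ ÷ 28.014 g/mol = 0.009067 mol
mass O = 0.473 − (0.1092 + 0.01835 + 0.1270) = 0.2185 g → mol O = 0.2185 ÷ 15.999 = 0.01366 mol
Divide by the smallest (0.009067 mol): C 1.002, H 2.008, N 1.000, O 1.506
Multiplying each by 2 gives whole numbers: C 2.00, H 4.02, N 2.00, O 3.01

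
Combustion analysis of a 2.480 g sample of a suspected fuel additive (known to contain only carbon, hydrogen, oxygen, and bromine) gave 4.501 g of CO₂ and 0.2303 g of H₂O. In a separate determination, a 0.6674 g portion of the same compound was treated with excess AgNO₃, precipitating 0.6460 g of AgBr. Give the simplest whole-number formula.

C8H2BrO

mol C = 4.501 g CO₂ ÷ 44.009 g/mol = 0.10227 mol
mol H = 2 × 0.2303 g H₂O ÷ 18.015 g/mol = 0.025568 mol
From the AgBr data: mol Br per gram of compound = (0.6460 ÷ 187.772) ÷ 0.6674 = 0.0051548 mol/g, so in the 2.480 g combustion sample mol Br = 0.012784 mol
mass O = 2.480 − (1.2284 + 0.025772 + 1.0215) = 0.20431 g → mol O = 0.20431 ÷ 15.999 = 0.012770 mol
Divide by the smallest (0.012770 mol): C 8.009, H 2.002, Br 1.001, O 1.000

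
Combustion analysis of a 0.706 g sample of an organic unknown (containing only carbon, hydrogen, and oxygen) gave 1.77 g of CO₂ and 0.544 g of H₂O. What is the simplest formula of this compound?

C4H6O

mol C = 1.77 g CO₂ ÷ 44.009 g/mol = 0.04022 mol
mol H = 2 × 0.544 g H₂O ÷ 18.015 g/mol = 0.06039 mol
mass O = 0.706 − (0.4831 + 0.06088) = 0.1621 g → mol O = 0.1621 ÷ 15.999 = 0.01013 mol
Divide by the smallest (0.01013 mol): C 3.971, H 5.963, O 1.000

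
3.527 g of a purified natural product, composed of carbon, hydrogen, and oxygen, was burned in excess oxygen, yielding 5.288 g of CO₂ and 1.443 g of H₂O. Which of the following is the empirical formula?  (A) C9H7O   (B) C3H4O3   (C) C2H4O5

(B) C3H4O3

mol C = 5.288 g CO₂ ÷ 44.009 g/mol = 0.12016 mol
mol H = 2 × 1.443 g H₂O ÷ 18.015 g/mol = 0.16020 mol
mass O = 3.527 − (1.4432 + 0.16148) = 1.9223 g → mol O = 1.9223 ÷ 15.999 = 0.12015 mol
Divide by the smallest (0.12015 mol): C 1.000, H 1.333, O 1.000
Multiplying each by 3 gives whole numbers: C 3.00, H 4.00, O 3.00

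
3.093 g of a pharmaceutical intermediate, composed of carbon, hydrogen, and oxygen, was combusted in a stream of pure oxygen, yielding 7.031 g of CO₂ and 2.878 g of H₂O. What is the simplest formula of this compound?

C3H6O

mol C = 7.031 g CO₂ ÷ 44.009 g/mol = 0.15976 mol
mol H = 2 × 2.878 g H₂O ÷ 18.015 g/mol = 0.31951 mol
mass O = 3.093 − (1.9189 + 0.32207) = 0.85202 g → mol O = 0.85202 ÷ 15.999 = 0.053255 mol
Divide by the smallest (0.053255 mol): C 3.000, H 6.000, O 1.000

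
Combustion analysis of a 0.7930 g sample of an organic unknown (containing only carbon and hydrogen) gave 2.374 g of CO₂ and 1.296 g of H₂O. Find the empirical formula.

mol C = 2.374 g CO₂ ÷ 44.009 g/mol = 0.053944 mol
mol H = 2 × 1.296 g H₂O ÷ 18.015 g/mol = 0.14388 mol
Divide by the smallest (0.053944 mol): C 1.000, H 2.667
Multiplying each by 3 gives whole numbers: C 3.00, H 8.00

C3H8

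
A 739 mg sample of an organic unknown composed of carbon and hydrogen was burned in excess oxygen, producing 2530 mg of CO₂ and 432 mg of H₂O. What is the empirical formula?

C6H5

mol C = 2.53 g CO₂ ÷ 44.009 g/mol = 0.05749 mol
mol H = 2 × 0.432 g H₂O ÷ 18.015 g/mol = 0.04796 mol
Divide by the smallest (0.04796 mol): C 1.199, H 1.000
Multiplying each by 5 gives whole numbers: C 5.99, H 5.00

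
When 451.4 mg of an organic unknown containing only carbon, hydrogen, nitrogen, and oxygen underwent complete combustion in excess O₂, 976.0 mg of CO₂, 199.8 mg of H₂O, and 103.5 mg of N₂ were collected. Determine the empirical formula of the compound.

C6H6N2O

mol C = 0.9760 g CO₂ ÷ 44.009 g/mol = 0.022177 mol
mol H = 2 × 0.1998 g H₂O ÷ 18.015 g/mol = 0.022182 mol
mol N = 2 × 0.1035 g N₂ ÷ 28.014 g/mol = 0.0073892 mol
mass O = 0.4514 − (0.26637 + 0.022359 + 0.10350) = 0.059170 g → mol O = 0.059170 ÷ 15.999 = 0.0036983 mol
Divide by the smallest (0.0036983 mol): C 5.997, H 5.998, N 1.998, O 1.000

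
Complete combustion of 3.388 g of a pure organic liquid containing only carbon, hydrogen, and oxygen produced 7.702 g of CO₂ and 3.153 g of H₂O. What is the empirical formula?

mol C = 7.702 g CO₂ ÷ 44.009 g/mol = 0.17501 mol
mol H = 2 × 3.153 g H₂O ÷ 18.015 g/mol = 0.35004 mol
mass O = 3.388 − (2.1020 + 0.35284) = 0.93312 g → mol O = 0.93312 ÷ 15.999 = 0.058323 mol
Divide by the smallest (0.058323 mol): C 3.001, H 6.002, O 1.000

C3H6O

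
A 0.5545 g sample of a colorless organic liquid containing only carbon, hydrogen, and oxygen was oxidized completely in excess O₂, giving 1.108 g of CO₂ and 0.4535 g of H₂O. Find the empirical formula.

mol C = 1.108 g CO₂ ÷ 44.009 g/mol = 0.025177 mol
mol H = 2 × 0.4535 g H₂O ÷ 18.015 g/mol = 0.050347 mol
mass O = 0.5545 − (0.30240 + 0.050750) = 0.20135 g → mol O = 0.20135 ÷ 15.999 = 0.012585 mol
Divide by the smallest (0.012585 mol): C 2.000, H 4.000, O 1.000

C2H4O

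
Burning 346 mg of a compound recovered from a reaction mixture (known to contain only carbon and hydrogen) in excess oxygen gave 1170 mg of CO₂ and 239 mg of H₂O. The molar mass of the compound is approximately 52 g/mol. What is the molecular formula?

mol C = 1.17 g CO₂ ÷ 44.009 g/mol = 0.02659 mol
mol H = 2 × 0.239 g H₂O ÷ 18.015 g/mol = 0.02653 mol
Divide by the smallest (0.02653 mol): C 1.002, H 1.000
Empirical formula: CH
Empirical-formula mass = 13.02 g/mol; 52 ÷ 13.02 ≈ 4, so the molecular formula is C4H4.

C4H4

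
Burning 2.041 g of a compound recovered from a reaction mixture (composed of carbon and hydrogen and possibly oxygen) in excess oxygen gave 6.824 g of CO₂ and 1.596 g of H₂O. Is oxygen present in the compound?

mol C = 6.824 g CO₂ ÷ 44.009 g/mol = 0.15506 mol
mol H = 2 × 1.596 g H₂O ÷ 18.015 g/mol = 0.17719 mol
C and H together account for 2.0410 g — essentially the entire 2.041 g sample — so the compound contains no oxygen.

no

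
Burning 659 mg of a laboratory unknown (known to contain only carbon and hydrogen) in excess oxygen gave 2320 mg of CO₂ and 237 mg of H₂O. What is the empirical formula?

C2H

mol C = 2.32 g CO₂ ÷ 44.009 g/mol = 0.05272 mol
mol H = 2 × 0.237 g H₂O ÷ 18.015 g/mol = 0.02631 mol
Divide by the smallest (0.02631 mol): C 2.004, H 1.000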